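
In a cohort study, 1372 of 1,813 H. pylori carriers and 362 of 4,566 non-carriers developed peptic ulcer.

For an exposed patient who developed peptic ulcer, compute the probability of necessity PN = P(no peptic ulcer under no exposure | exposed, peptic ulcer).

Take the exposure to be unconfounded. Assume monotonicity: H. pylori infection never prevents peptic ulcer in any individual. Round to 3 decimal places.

p₁ = P(outcome | exposed) = 1372/1813 = 0.75676
p₀ = P(outcome | unexposed) = 362/4566 = 0.079282
Under exogeneity and monotonicity, PN = (p₁ − p₀) / p₁.
PN = (0.75676 − 0.079282) / 0.75676 = 0.67748 / 0.75676 ≈ 0.8952

PN ≈ 0.895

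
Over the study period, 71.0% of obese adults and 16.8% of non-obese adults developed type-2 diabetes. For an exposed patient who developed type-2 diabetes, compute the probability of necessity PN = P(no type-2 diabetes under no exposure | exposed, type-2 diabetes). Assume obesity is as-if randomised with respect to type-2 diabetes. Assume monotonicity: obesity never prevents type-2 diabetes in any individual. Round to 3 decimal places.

PN ≈ 0.763

p₁ = 0.71, p₀ = 0.168.
Under exogeneity and monotonicity, PN = (p₁ − p₀) / p₁.
PN = (0.71 − 0.168) / 0.71 = 0.542 / 0.71 ≈ 0.7634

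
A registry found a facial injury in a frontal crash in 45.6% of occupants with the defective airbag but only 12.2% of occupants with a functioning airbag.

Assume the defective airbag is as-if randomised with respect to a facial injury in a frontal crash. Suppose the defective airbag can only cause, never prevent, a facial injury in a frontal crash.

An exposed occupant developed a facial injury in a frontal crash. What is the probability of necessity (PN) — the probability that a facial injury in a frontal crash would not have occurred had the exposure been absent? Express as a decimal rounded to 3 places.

PN ≈ 0.732

p₁ = 0.456, p₀ = 0.122.
Under exogeneity and monotonicity, PN = (p₁ − p₀) / p₁.
PN = (0.456 − 0.122) / 0.456 = 0.334 / 0.456 ≈ 0.7325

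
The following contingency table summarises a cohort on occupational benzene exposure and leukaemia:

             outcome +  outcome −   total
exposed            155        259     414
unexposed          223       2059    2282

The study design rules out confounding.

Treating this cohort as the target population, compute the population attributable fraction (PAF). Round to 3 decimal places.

p₁ = P(outcome | exposed) = 155/414 = 0.3744
p₀ = P(outcome | unexposed) = 223/2282 = 0.097721
Exposure prevalence π = 414/2696 = 0.15356; overall risk P(Y=1) = 0.14021.
Under exogeneity, PAF = [P(Y=1) − p₀]/P(Y=1).
PAF = (0.14021 − 0.097721) / 0.14021 ≈ 0.3030

PAF ≈ 0.303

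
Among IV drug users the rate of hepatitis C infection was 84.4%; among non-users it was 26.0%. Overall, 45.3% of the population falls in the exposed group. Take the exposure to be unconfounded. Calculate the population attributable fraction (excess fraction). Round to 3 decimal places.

p₁ = 0.844, p₀ = 0.26.
Overall risk P(Y=1) = π·p₁ + (1−π)·p₀ = 0.453×0.844 + 0.547×0.26 = 0.52455.
Under exogeneity, PAF = [P(Y=1) − p₀] / P(Y=1).
PAF = (0.52455 − 0.26) / 0.52455 ≈ 0.5043

PAF ≈ 0.504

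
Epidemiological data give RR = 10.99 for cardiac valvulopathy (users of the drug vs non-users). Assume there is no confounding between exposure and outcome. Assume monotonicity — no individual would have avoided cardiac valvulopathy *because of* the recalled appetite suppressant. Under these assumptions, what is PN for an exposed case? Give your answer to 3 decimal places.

Under exogeneity and monotonicity, PN = (RR − 1) / RR = 1 − 1/RR.
PN = (10.99 − 1) / 10.99 = 9.99 / 10.99 ≈ 0.9090

PN ≈ 0.909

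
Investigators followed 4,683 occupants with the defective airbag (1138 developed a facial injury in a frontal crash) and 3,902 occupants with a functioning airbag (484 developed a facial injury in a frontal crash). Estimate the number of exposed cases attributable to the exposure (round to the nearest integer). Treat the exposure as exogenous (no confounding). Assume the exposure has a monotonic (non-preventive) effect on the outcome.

p₁ = P(outcome | exposed) = 1138/4683 = 0.24301
p₀ = P(outcome | unexposed) = 484/3902 = 0.12404
PN = (p₁ − p₀)/p₁ = (0.24301 − 0.12404) / 0.24301 ≈ 0.48957.
Attributable cases ≈ PN × (exposed cases) = 0.48957 × 1138 ≈ 557.13.

about 557 cases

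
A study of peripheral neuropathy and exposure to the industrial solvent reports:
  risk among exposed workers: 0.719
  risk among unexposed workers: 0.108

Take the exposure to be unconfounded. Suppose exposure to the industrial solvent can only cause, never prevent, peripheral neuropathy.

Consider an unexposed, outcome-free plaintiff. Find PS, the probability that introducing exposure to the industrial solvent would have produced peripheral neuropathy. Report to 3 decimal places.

Let p₁ = 0.719, p₀ = 0.108.
Under exogeneity and monotonicity, PS = (p₁ − p₀) / (1 − p₀).
PS = (0.719 − 0.108) / (1 − 0.108) = 0.611 / 0.892 ≈ 0.6850

PS ≈ 0.685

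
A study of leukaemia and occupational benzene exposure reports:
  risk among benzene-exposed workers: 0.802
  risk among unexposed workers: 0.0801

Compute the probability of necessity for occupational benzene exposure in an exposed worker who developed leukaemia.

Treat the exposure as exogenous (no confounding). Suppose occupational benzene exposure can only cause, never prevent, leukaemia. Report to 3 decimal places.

Let p₁ = 0.802, p₀ = 0.0801.
Under exogeneity and monotonicity, PN = (p₁ − p₀) / p₁.
PN = (0.802 − 0.0801) / 0.802 = 0.7219 / 0.802 ≈ 0.9001

PN ≈ 0.900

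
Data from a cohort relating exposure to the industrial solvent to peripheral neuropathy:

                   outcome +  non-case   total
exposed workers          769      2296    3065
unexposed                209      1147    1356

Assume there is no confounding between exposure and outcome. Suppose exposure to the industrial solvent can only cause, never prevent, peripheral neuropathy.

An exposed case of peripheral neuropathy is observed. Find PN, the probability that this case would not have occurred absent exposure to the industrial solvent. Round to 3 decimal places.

p₁ = P(outcome | exposed) = 769/3065 = 0.2509
p₀ = P(outcome | unexposed) = 209/1356 = 0.15413
Under exogeneity and monotonicity, PN = (p₁ − p₀)/p₁.
PN = (0.2509 − 0.15413) / 0.2509 ≈ 0.3857

PN ≈ 0.386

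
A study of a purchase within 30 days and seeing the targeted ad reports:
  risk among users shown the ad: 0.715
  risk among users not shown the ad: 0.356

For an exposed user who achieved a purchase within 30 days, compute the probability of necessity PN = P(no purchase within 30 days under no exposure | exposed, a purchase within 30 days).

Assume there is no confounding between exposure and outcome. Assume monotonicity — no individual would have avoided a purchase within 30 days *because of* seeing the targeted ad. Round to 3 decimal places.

PN ≈ 0.502

Let p₁ = 0.715, p₀ = 0.356.
Under exogeneity and monotonicity, PN = (p₁ − p₀) / p₁.
PN = (0.715 − 0.356) / 0.715 = 0.359 / 0.715 ≈ 0.5021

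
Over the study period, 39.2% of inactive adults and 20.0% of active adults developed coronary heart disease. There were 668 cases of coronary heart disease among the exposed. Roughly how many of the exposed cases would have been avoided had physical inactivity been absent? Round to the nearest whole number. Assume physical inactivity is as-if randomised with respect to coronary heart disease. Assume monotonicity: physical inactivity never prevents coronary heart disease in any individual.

about 327 cases

p₁ = 0.392, p₀ = 0.2.
PN = (p₁ − p₀)/p₁ = (0.392 − 0.2) / 0.392 ≈ 0.48980.
Attributable cases ≈ PN × (exposed cases) = 0.48980 × 668 ≈ 327.18.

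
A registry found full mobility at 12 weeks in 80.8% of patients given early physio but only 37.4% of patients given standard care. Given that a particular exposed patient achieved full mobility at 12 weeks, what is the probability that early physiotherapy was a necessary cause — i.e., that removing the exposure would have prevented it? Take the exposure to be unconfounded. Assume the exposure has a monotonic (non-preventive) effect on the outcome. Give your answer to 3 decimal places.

PN ≈ 0.537

p₁ = 0.808, p₀ = 0.374.
Under exogeneity and monotonicity, PN = (p₁ − p₀) / p₁.
PN = (0.808 − 0.374) / 0.808 = 0.434 / 0.808 ≈ 0.5371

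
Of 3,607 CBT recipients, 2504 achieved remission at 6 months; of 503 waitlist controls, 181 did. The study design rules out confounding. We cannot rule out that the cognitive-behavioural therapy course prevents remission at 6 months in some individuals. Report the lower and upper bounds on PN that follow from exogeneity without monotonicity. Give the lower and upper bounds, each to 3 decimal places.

p₁ = P(outcome | exposed) = 2504/3607 = 0.69421
p₀ = P(outcome | unexposed) = 181/503 = 0.35984
Under exogeneity alone the bounds on PN are max{0,(p₁−p₀)/p₁} ≤ PN ≤ min{1,(1−p₀)/p₁}.
  lower = (p₁ − p₀)/p₁ = 0.33436 / 0.69421 ≈ 0.4817
  upper = min{1, (1 − p₀)/p₁} = 0.64016 / 0.69421 ≈ 0.9221

0.482 ≤ PN ≤ 0.922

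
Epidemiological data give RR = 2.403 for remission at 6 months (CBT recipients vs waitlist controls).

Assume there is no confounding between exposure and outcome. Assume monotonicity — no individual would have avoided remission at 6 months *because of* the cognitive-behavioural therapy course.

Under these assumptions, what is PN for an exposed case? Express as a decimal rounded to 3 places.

PN ≈ 0.584

Under exogeneity and monotonicity, PN = (RR − 1) / RR = 1 − 1/RR.
PN = (2.403 − 1) / 2.403 = 1.403 / 2.403 ≈ 0.5839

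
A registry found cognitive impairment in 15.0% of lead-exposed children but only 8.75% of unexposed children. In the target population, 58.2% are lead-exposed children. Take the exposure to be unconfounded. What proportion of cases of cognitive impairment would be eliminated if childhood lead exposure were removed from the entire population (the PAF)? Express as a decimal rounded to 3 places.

PAF ≈ 0.294

p₁ = 0.15, p₀ = 0.0875.
Overall risk P(Y=1) = π·p₁ + (1−π)·p₀ = 0.582×0.15 + 0.418×0.0875 = 0.12387.
Under exogeneity, PAF = [P(Y=1) − p₀] / P(Y=1).
PAF = (0.12387 − 0.0875) / 0.12387 ≈ 0.2936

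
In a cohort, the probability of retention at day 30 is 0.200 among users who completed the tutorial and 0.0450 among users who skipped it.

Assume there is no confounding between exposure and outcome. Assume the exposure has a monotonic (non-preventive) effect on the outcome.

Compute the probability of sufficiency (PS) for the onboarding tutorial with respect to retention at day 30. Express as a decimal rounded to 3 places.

Let p₁ = 0.2, p₀ = 0.045.
Under exogeneity and monotonicity, PS = (p₁ − p₀) / (1 − p₀).
PS = (0.2 − 0.045) / (1 − 0.045) = 0.155 / 0.955 ≈ 0.1623

PS ≈ 0.162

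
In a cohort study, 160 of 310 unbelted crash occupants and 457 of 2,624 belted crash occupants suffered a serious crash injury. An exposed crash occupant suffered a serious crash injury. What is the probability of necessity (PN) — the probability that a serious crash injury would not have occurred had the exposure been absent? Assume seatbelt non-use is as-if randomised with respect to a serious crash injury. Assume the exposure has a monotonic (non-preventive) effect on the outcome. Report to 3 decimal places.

p₁ = P(outcome | exposed) = 160/310 = 0.51613
p₀ = P(outcome | unexposed) = 457/2624 = 0.17416
Under exogeneity and monotonicity, PN = (p₁ − p₀) / p₁.
PN = (0.51613 − 0.17416) / 0.51613 = 0.34197 / 0.51613 ≈ 0.6626

PN ≈ 0.663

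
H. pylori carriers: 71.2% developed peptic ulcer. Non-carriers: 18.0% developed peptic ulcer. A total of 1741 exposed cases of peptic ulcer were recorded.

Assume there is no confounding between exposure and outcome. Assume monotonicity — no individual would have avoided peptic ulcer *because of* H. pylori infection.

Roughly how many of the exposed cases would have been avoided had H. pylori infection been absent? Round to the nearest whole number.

about 1301 cases

p₁ = 0.712, p₀ = 0.18.
PN = (p₁ − p₀)/p₁ = (0.712 − 0.18) / 0.712 ≈ 0.74719.
Attributable cases ≈ PN × (exposed cases) = 0.74719 × 1741 ≈ 1300.86.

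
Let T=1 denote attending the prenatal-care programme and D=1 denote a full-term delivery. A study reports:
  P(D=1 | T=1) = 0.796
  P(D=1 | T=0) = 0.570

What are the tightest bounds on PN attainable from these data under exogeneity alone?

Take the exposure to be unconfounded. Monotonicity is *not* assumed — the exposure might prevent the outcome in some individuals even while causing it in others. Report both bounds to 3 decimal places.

Let p₁ = 0.796, p₀ = 0.57.
Under exogeneity alone the bounds on PN are max{0,(p₁−p₀)/p₁} ≤ PN ≤ min{1,(1−p₀)/p₁}.
  lower = (p₁ − p₀)/p₁ = 0.226 / 0.796 ≈ 0.2839
  upper = min{1, (1 − p₀)/p₁} = 0.43 / 0.796 ≈ 0.5402

0.284 ≤ PN ≤ 0.540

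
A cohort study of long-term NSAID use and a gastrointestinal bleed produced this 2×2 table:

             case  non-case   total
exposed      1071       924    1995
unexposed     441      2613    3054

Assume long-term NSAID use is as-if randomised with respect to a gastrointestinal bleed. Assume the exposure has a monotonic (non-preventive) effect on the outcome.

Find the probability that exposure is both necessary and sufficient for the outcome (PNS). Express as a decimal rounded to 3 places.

PNS ≈ 0.392

p₁ = P(outcome | exposed) = 1071/1995 = 0.53684
p₀ = P(outcome | unexposed) = 441/3054 = 0.1444
Under exogeneity and monotonicity, PNS = p₁ − p₀.
PNS = 0.53684 − 0.1444 = 0.39244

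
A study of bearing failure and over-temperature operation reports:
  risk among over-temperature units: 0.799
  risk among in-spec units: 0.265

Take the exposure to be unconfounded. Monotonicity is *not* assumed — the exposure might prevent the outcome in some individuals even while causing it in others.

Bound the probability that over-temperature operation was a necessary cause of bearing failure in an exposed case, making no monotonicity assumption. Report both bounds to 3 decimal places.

Let p₁ = 0.799, p₀ = 0.265.
Under exogeneity alone the bounds on PN are max{0,(p₁−p₀)/p₁} ≤ PN ≤ min{1,(1−p₀)/p₁}.
  lower = (p₁ − p₀)/p₁ = 0.534 / 0.799 ≈ 0.6683
  upper = min{1, (1 − p₀)/p₁} = 0.735 / 0.799 ≈ 0.9199

0.668 ≤ PN ≤ 0.920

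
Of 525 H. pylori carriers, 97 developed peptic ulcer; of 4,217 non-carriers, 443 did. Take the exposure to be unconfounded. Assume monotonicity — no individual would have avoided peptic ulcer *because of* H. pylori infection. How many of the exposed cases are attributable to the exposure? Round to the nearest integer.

p₁ = P(outcome | exposed) = 97/525 = 0.18476
p₀ = P(outcome | unexposed) = 443/4217 = 0.10505
PN = (p₁ − p₀)/p₁ = (0.18476 − 0.10505) / 0.18476 ≈ 0.43143.
Attributable cases ≈ PN × (exposed cases) = 0.43143 × 97 ≈ 41.85.

about 42 cases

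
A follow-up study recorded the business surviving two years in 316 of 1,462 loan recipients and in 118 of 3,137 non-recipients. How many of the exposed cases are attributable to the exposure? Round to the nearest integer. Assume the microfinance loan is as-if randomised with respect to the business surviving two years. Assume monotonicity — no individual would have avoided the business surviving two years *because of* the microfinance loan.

p₁ = P(outcome | exposed) = 316/1462 = 0.21614
p₀ = P(outcome | unexposed) = 118/3137 = 0.037616
PN = (p₁ − p₀)/p₁ = (0.21614 − 0.037616) / 0.21614 ≈ 0.82597.
Attributable cases ≈ PN × (exposed cases) = 0.82597 × 316 ≈ 261.01.

about 261 cases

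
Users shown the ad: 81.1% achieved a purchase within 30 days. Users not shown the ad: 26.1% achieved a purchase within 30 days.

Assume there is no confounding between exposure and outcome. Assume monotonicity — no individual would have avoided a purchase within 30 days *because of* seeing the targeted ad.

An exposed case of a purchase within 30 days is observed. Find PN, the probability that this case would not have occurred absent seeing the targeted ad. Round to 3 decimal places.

p₁ = 0.811, p₀ = 0.261.
Under exogeneity and monotonicity, PN = (p₁ − p₀) / p₁.
PN = (0.811 − 0.261) / 0.811 = 0.55 / 0.811 ≈ 0.6782

PN ≈ 0.678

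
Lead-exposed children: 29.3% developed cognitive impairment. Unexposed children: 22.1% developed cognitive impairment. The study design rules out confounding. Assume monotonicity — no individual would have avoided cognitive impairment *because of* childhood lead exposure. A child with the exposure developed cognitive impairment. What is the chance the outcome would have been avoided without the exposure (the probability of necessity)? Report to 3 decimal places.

p₁ = 0.293, p₀ = 0.221.
Under exogeneity and monotonicity, PN = (p₁ − p₀) / p₁.
PN = (0.293 − 0.221) / 0.293 = 0.072 / 0.293 ≈ 0.2457

PN ≈ 0.246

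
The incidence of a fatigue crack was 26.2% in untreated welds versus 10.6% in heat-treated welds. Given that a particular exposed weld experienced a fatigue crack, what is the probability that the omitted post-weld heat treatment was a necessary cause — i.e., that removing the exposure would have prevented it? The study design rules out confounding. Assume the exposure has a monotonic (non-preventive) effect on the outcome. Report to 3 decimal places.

p₁ = 0.262, p₀ = 0.106.
Under exogeneity and monotonicity, PN = (p₁ − p₀) / p₁.
PN = (0.262 − 0.106) / 0.262 = 0.156 / 0.262 ≈ 0.5954

PN ≈ 0.595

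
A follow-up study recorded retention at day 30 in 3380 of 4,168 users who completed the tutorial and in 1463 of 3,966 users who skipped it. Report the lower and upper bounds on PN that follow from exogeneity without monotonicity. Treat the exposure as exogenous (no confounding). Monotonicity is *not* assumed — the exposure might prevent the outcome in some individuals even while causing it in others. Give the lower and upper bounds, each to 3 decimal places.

0.545 ≤ PN ≤ 0.778

p₁ = P(outcome | exposed) = 3380/4168 = 0.81094
p₀ = P(outcome | unexposed) = 1463/3966 = 0.36889
Under exogeneity alone the bounds on PN are max{0,(p₁−p₀)/p₁} ≤ PN ≤ min{1,(1−p₀)/p₁}.
  lower = (p₁ − p₀)/p₁ = 0.44205 / 0.81094 ≈ 0.5451
  upper = min{1, (1 − p₀)/p₁} = 0.63111 / 0.81094 ≈ 0.7783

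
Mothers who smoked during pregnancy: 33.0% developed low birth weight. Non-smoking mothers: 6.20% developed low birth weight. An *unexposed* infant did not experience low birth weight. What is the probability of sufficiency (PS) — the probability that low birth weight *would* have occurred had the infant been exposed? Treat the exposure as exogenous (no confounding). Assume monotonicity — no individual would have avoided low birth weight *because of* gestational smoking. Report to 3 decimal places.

PS ≈ 0.286

p₁ = 0.33, p₀ = 0.062.
Under exogeneity and monotonicity, PS = (p₁ − p₀) / (1 − p₀).
PS = (0.33 − 0.062) / (1 − 0.062) = 0.268 / 0.938 ≈ 0.2857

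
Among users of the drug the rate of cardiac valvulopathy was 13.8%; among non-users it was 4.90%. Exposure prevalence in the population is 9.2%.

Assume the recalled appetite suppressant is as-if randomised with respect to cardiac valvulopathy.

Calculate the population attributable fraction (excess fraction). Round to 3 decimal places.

PAF ≈ 0.143

p₁ = 0.138, p₀ = 0.049.
Overall risk P(Y=1) = π·p₁ + (1−π)·p₀ = 0.092×0.138 + 0.908×0.049 = 0.057188.
Under exogeneity, PAF = [P(Y=1) − p₀] / P(Y=1).
PAF = (0.057188 − 0.049) / 0.057188 ≈ 0.1432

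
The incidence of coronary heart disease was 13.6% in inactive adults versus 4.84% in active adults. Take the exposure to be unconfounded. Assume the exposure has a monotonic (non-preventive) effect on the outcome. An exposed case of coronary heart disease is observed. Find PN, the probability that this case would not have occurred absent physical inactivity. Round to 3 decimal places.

p₁ = 0.136, p₀ = 0.0484.
Under exogeneity and monotonicity, PN = (p₁ − p₀) / p₁.
PN = (0.136 − 0.0484) / 0.136 = 0.0876 / 0.136 ≈ 0.6441

PN ≈ 0.644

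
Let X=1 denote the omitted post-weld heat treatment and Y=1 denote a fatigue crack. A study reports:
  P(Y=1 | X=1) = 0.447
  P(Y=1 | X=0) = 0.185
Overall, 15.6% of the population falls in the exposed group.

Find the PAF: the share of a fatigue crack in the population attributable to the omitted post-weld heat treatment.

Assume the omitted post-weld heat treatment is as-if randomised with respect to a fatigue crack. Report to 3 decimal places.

PAF ≈ 0.181

Let p₁ = 0.447, p₀ = 0.185.
Overall risk P(Y=1) = π·p₁ + (1−π)·p₀ = 0.156×0.447 + 0.844×0.185 = 0.22587.
Under exogeneity, PAF = [P(Y=1) − p₀] / P(Y=1).
PAF = (0.22587 − 0.185) / 0.22587 ≈ 0.1810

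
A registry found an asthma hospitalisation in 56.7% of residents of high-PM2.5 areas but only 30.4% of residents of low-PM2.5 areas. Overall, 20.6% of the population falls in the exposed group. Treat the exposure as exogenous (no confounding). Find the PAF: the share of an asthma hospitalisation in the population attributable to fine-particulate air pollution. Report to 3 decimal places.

PAF ≈ 0.151

p₁ = 0.567, p₀ = 0.304.
Overall risk P(Y=1) = π·p₁ + (1−π)·p₀ = 0.206×0.567 + 0.794×0.304 = 0.35818.
Under exogeneity, PAF = [P(Y=1) − p₀] / P(Y=1).
PAF = (0.35818 − 0.304) / 0.35818 ≈ 0.1513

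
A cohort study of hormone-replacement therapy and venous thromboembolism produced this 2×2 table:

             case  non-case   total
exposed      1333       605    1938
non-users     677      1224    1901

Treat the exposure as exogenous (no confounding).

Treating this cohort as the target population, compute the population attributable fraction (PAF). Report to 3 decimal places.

p₁ = P(outcome | exposed) = 1333/1938 = 0.68782
p₀ = P(outcome | unexposed) = 677/1901 = 0.35613
Exposure prevalence π = 1938/3839 = 0.50482; overall risk P(Y=1) = 0.52357.
Under exogeneity, PAF = [P(Y=1) − p₀]/P(Y=1).
PAF = (0.52357 − 0.35613) / 0.52357 ≈ 0.3198

PAF ≈ 0.320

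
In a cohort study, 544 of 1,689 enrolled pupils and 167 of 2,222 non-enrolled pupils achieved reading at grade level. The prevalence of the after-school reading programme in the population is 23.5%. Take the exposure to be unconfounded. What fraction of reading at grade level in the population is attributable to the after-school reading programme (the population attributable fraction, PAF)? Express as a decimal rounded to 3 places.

p₁ = P(outcome | exposed) = 544/1689 = 0.32208
p₀ = P(outcome | unexposed) = 167/2222 = 0.075158
Overall risk P(Y=1) = π·p₁ + (1−π)·p₀ = 0.235×0.32208 + 0.765×0.075158 = 0.13319.
Under exogeneity, PAF = [P(Y=1) − p₀] / P(Y=1).
PAF = (0.13319 − 0.075158) / 0.13319 ≈ 0.4357

PAF ≈ 0.436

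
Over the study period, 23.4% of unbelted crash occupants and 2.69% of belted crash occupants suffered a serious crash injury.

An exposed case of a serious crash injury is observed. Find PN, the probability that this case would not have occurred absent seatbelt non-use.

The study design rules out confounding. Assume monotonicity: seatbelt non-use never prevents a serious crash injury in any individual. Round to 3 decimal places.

p₁ = 0.234, p₀ = 0.0269.
Under exogeneity and monotonicity, PN = (p₁ − p₀) / p₁.
PN = (0.234 − 0.0269) / 0.234 = 0.2071 / 0.234 ≈ 0.8850

PN ≈ 0.885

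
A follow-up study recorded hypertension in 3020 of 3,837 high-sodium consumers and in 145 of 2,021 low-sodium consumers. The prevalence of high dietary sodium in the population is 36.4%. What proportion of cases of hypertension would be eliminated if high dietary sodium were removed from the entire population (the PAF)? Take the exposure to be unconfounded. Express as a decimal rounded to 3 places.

p₁ = P(outcome | exposed) = 3020/3837 = 0.78707
p₀ = P(outcome | unexposed) = 145/2021 = 0.071747
Overall risk P(Y=1) = π·p₁ + (1−π)·p₀ = 0.364×0.78707 + 0.636×0.071747 = 0.33213.
Under exogeneity, PAF = [P(Y=1) − p₀] / P(Y=1).
PAF = (0.33213 − 0.071747) / 0.33213 ≈ 0.7840

PAF ≈ 0.784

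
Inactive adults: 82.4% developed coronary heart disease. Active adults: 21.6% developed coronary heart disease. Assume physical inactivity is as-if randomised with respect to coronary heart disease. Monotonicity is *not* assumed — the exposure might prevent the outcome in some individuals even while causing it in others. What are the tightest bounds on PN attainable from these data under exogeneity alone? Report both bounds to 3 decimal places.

0.738 ≤ PN ≤ 0.951

p₁ = 0.824, p₀ = 0.216.
Under exogeneity alone the bounds on PN are max{0,(p₁−p₀)/p₁} ≤ PN ≤ min{1,(1−p₀)/p₁}.
  lower = (p₁ − p₀)/p₁ = 0.608 / 0.824 ≈ 0.7379
  upper = min{1, (1 − p₀)/p₁} = 0.784 / 0.824 ≈ 0.9515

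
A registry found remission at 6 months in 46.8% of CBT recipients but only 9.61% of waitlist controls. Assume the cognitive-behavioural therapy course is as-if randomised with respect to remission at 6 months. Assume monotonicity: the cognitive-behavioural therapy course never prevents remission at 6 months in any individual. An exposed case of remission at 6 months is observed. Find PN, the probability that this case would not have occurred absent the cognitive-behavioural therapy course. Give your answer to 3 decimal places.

PN ≈ 0.795

p₁ = 0.468, p₀ = 0.0961.
Under exogeneity and monotonicity, PN = (p₁ − p₀) / p₁.
PN = (0.468 − 0.0961) / 0.468 = 0.3719 / 0.468 ≈ 0.7947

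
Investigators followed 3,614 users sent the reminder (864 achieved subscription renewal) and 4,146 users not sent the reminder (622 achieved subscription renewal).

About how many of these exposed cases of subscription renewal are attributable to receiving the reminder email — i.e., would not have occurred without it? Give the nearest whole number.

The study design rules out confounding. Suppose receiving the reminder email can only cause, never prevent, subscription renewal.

about 322 cases

p₁ = P(outcome | exposed) = 864/3614 = 0.23907
p₀ = P(outcome | unexposed) = 622/4146 = 0.15002
PN = (p₁ − p₀)/p₁ = (0.23907 − 0.15002) / 0.23907 ≈ 0.37247.
Attributable cases ≈ PN × (exposed cases) = 0.37247 × 864 ≈ 321.81.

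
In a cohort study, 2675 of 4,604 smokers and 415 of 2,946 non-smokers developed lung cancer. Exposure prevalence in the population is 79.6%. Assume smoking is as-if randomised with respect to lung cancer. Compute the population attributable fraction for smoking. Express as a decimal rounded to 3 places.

PAF ≈ 0.713

p₁ = P(outcome | exposed) = 2675/4604 = 0.58102
p₀ = P(outcome | unexposed) = 415/2946 = 0.14087
Overall risk P(Y=1) = π·p₁ + (1−π)·p₀ = 0.796×0.58102 + 0.204×0.14087 = 0.49123.
Under exogeneity, PAF = [P(Y=1) − p₀] / P(Y=1).
PAF = (0.49123 − 0.14087) / 0.49123 ≈ 0.7132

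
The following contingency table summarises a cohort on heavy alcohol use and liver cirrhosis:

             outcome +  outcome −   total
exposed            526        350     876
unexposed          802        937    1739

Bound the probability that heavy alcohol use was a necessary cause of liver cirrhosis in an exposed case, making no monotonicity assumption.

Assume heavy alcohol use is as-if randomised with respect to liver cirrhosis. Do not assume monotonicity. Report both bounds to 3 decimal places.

0.232 ≤ PN ≤ 0.897

p₁ = P(outcome | exposed) = 526/876 = 0.60046
p₀ = P(outcome | unexposed) = 802/1739 = 0.46118
Under exogeneity alone the bounds on PN are max{0,(p₁−p₀)/p₁} ≤ PN ≤ min{1,(1−p₀)/p₁}.
  lower = (p₁ − p₀)/p₁ = 0.13927 / 0.60046 ≈ 0.2319
  upper = min{1, (1 − p₀)/p₁} = 0.53882 / 0.60046 ≈ 0.8973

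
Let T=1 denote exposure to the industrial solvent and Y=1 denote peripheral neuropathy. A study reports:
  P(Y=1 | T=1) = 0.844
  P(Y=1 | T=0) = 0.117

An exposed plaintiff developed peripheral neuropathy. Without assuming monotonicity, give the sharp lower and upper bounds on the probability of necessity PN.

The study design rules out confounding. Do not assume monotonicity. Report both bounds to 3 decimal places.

Let p₁ = 0.844, p₀ = 0.117.
Under exogeneity alone the bounds on PN are max{0,(p₁−p₀)/p₁} ≤ PN ≤ min{1,(1−p₀)/p₁}.
  lower = (p₁ − p₀)/p₁ = 0.727 / 0.844 ≈ 0.8614
  upper = min{1, (1 − p₀)/p₁} = 0.883 / 0.844 ≈ 1.0462 → capped at 1

0.861 ≤ PN ≤ 1.000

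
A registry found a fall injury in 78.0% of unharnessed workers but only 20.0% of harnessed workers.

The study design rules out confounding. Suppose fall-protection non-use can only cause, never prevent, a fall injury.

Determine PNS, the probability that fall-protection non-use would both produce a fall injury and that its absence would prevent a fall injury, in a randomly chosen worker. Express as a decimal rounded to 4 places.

p₁ = 0.78, p₀ = 0.2.
Under exogeneity and monotonicity, PNS = p₁ − p₀.
PNS = 0.78 − 0.2 = 0.58

PNS ≈ 0.5800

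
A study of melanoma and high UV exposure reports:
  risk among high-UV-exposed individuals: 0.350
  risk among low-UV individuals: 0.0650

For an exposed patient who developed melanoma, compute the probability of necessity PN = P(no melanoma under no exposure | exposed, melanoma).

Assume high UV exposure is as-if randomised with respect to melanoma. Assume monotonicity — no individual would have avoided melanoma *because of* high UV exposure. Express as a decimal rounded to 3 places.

PN ≈ 0.814

Let p₁ = 0.35, p₀ = 0.065.
Under exogeneity and monotonicity, PN = (p₁ − p₀) / p₁.
PN = (0.35 − 0.065) / 0.35 = 0.285 / 0.35 ≈ 0.8143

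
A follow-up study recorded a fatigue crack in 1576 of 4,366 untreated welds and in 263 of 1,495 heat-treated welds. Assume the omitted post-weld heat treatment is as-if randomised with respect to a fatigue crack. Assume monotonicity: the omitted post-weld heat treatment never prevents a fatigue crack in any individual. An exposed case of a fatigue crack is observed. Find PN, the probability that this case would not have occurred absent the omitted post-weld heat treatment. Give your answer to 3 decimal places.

p₁ = P(outcome | exposed) = 1576/4366 = 0.36097
p₀ = P(outcome | unexposed) = 263/1495 = 0.17592
Under exogeneity and monotonicity, PN = (p₁ − p₀) / p₁.
PN = (0.36097 − 0.17592) / 0.36097 = 0.18505 / 0.36097 ≈ 0.5126

PN ≈ 0.513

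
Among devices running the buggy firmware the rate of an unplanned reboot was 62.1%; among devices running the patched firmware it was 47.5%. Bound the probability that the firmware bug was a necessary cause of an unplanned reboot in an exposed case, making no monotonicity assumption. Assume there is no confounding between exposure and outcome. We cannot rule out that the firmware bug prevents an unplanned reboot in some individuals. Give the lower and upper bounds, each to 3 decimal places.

0.235 ≤ PN ≤ 0.845

p₁ = 0.621, p₀ = 0.475.
Under exogeneity alone the bounds on PN are max{0,(p₁−p₀)/p₁} ≤ PN ≤ min{1,(1−p₀)/p₁}.
  lower = (p₁ − p₀)/p₁ = 0.146 / 0.621 ≈ 0.2351
  upper = min{1, (1 − p₀)/p₁} = 0.525 / 0.621 ≈ 0.8454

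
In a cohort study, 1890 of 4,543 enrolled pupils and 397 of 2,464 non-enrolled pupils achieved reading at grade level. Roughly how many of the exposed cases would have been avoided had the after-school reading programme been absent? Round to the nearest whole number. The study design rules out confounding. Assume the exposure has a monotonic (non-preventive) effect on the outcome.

about 1158 cases

p₁ = P(outcome | exposed) = 1890/4543 = 0.41602
p₀ = P(outcome | unexposed) = 397/2464 = 0.16112
PN = (p₁ − p₀)/p₁ = (0.41602 − 0.16112) / 0.41602 ≈ 0.61271.
Attributable cases ≈ PN × (exposed cases) = 0.61271 × 1890 ≈ 1158.03.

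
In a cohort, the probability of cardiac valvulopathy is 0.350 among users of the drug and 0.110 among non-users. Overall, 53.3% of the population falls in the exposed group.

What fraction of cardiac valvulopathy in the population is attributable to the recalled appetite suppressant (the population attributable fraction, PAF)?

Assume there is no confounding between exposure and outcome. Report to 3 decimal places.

PAF ≈ 0.538

Let p₁ = 0.35, p₀ = 0.11.
Overall risk P(Y=1) = π·p₁ + (1−π)·p₀ = 0.533×0.35 + 0.467×0.11 = 0.23792.
Under exogeneity, PAF = [P(Y=1) − p₀] / P(Y=1).
PAF = (0.23792 − 0.11) / 0.23792 ≈ 0.5377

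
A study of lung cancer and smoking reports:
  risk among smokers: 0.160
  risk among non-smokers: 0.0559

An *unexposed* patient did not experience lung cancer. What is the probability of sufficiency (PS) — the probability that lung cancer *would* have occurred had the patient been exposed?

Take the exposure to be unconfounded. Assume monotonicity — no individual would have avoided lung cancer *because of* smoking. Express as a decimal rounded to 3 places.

Let p₁ = 0.16, p₀ = 0.0559.
Under exogeneity and monotonicity, PS = (p₁ − p₀) / (1 − p₀).
PS = (0.16 − 0.0559) / (1 − 0.0559) = 0.1041 / 0.9441 ≈ 0.1103

PS ≈ 0.110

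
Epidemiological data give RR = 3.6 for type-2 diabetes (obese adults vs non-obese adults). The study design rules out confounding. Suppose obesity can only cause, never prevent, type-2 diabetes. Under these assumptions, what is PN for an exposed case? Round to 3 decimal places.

PN ≈ 0.722

Under exogeneity and monotonicity, PN = (RR − 1) / RR = 1 − 1/RR.
PN = (3.6 − 1) / 3.6 = 2.6 / 3.6 ≈ 0.7222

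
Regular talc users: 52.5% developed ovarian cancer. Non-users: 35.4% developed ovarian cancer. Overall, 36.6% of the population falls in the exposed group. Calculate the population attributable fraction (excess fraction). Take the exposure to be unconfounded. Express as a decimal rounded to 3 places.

PAF ≈ 0.150

p₁ = 0.525, p₀ = 0.354.
Overall risk P(Y=1) = π·p₁ + (1−π)·p₀ = 0.366×0.525 + 0.634×0.354 = 0.41659.
Under exogeneity, PAF = [P(Y=1) − p₀] / P(Y=1).
PAF = (0.41659 − 0.354) / 0.41659 ≈ 0.1502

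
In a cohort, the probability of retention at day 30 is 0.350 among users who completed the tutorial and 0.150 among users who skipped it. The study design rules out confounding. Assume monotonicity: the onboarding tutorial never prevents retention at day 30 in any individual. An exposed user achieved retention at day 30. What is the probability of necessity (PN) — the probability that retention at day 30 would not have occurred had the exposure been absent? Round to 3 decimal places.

Let p₁ = 0.35, p₀ = 0.15.
Under exogeneity and monotonicity, PN = (p₁ − p₀) / p₁.
PN = (0.35 − 0.15) / 0.35 = 0.2 / 0.35 ≈ 0.5714

PN ≈ 0.571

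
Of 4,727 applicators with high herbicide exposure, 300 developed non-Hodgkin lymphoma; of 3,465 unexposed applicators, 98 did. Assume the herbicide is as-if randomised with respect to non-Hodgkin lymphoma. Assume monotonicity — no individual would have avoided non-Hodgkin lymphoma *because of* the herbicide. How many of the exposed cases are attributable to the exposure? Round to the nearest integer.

about 166 cases

p₁ = P(outcome | exposed) = 300/4727 = 0.063465
p₀ = P(outcome | unexposed) = 98/3465 = 0.028283
PN = (p₁ − p₀)/p₁ = (0.063465 − 0.028283) / 0.063465 ≈ 0.55436.
Attributable cases ≈ PN × (exposed cases) = 0.55436 × 300 ≈ 166.31.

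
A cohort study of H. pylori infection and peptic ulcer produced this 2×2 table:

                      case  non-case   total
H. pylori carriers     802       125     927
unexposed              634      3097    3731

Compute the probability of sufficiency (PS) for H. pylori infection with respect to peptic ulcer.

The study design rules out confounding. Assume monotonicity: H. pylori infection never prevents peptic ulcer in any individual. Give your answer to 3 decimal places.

p₁ = P(outcome | exposed) = 802/927 = 0.86516
p₀ = P(outcome | unexposed) = 634/3731 = 0.16993
Under exogeneity and monotonicity, PS = (p₁ − p₀)/(1 − p₀).
PS = (0.86516 − 0.16993) / 0.83007 ≈ 0.8376

PS ≈ 0.838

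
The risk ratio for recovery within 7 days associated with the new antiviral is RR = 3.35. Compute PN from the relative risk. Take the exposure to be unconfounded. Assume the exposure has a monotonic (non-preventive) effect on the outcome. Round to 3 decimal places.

PN ≈ 0.701

Under exogeneity and monotonicity, PN = (RR − 1) / RR = 1 − 1/RR.
PN = (3.35 − 1) / 3.35 = 2.35 / 3.35 ≈ 0.7015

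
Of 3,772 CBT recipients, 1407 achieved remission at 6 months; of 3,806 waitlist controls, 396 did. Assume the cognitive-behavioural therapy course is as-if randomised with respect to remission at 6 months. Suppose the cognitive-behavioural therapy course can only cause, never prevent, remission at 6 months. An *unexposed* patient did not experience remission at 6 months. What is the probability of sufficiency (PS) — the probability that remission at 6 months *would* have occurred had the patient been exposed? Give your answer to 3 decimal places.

PS ≈ 0.300

p₁ = P(outcome | exposed) = 1407/3772 = 0.37301
p₀ = P(outcome | unexposed) = 396/3806 = 0.10405
Under exogeneity and monotonicity, PS = (p₁ − p₀) / (1 − p₀).
PS = (0.37301 − 0.10405) / (1 − 0.10405) = 0.26897 / 0.89595 ≈ 0.3002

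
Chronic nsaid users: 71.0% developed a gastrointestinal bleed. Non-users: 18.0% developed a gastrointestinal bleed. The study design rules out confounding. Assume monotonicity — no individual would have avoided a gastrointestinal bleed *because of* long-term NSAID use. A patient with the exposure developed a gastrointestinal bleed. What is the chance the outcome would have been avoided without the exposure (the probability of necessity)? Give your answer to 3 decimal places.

p₁ = 0.71, p₀ = 0.18.
Under exogeneity and monotonicity, PN = (p₁ − p₀) / p₁.
PN = (0.71 − 0.18) / 0.71 = 0.53 / 0.71 ≈ 0.7465

PN ≈ 0.746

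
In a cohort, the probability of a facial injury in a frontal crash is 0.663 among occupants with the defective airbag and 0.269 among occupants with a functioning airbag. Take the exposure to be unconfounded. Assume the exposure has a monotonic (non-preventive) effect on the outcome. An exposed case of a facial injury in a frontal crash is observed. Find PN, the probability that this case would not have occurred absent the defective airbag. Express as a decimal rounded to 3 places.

PN ≈ 0.594

Let p₁ = 0.663, p₀ = 0.269.
Under exogeneity and monotonicity, PN = (p₁ − p₀) / p₁.
PN = (0.663 − 0.269) / 0.663 = 0.394 / 0.663 ≈ 0.5943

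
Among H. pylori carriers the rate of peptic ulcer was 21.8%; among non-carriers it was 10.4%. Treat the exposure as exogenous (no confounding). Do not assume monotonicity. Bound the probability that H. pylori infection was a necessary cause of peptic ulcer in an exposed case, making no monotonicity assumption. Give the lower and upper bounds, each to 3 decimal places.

p₁ = 0.218, p₀ = 0.104.
Under exogeneity alone the bounds on PN are max{0,(p₁−p₀)/p₁} ≤ PN ≤ min{1,(1−p₀)/p₁}.
  lower = (p₁ − p₀)/p₁ = 0.114 / 0.218 ≈ 0.5229
  upper = min{1, (1 − p₀)/p₁} = 0.896 / 0.218 ≈ 4.1101 → capped at 1

0.523 ≤ PN ≤ 1.000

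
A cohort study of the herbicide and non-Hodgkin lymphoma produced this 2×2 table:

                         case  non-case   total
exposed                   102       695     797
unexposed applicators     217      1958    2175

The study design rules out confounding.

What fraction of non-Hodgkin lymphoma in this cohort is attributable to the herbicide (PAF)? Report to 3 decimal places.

PAF ≈ 0.070

p₁ = P(outcome | exposed) = 102/797 = 0.12798
p₀ = P(outcome | unexposed) = 217/2175 = 0.09977
Exposure prevalence π = 797/2972 = 0.26817; overall risk P(Y=1) = 0.10734.
Under exogeneity, PAF = [P(Y=1) − p₀]/P(Y=1).
PAF = (0.10734 − 0.09977) / 0.10734 ≈ 0.0705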